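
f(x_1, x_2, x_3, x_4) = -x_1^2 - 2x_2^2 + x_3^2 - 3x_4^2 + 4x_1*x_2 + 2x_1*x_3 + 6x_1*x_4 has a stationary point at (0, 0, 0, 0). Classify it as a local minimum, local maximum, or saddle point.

The Hessian at the origin is H = [[-2, 4, 2, 6], [4, -4, 0, 0], [2, 0, 2, 0], [6, 0, 0, -6]].
H is indefinite, so the origin is a saddle point.

saddle point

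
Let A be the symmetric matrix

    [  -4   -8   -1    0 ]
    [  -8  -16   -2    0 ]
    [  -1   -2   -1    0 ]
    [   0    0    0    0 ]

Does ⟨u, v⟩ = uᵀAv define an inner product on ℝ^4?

Row-reducing A symmetrically gives the diagonal entries -4, 0, -3/4, 0.
Counting signs: 2 negative, 2 zero.
Hence Q is negative semidefinite.
⟨·,·⟩ is an inner product exactly when A is positive definite.

no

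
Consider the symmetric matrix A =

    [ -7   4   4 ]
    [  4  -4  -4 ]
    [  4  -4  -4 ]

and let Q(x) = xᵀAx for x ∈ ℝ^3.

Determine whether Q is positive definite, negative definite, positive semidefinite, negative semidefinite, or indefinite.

negative semidefinite

Applying the same elementary operations to the rows and columns of A produces a congruent diagonal matrix with entries -7, -12/7, 0.
That gives 2 negative, 1 zero pivots.
Hence Q is negative semidefinite.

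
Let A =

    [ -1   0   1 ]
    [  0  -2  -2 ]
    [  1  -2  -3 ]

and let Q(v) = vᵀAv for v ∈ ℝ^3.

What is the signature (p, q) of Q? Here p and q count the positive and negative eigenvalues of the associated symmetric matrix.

Symmetric row and column elimination reduces A to a congruent diagonal form with pivots -1, -2, 0.
Counting signs: 2 negative, 1 zero.

(0, 2)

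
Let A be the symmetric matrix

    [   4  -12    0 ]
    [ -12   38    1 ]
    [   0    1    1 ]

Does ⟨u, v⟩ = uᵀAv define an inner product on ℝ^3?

yes

Row-reducing A symmetrically gives the diagonal entries 4, 2, 1/2.
That gives 3 positive pivots.
Hence Q is positive definite.
⟨·,·⟩ is an inner product exactly when A is positive definite.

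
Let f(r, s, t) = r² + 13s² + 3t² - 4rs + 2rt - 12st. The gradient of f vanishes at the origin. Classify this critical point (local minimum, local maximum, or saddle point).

local minimum

The Hessian at the origin is H = [[2, -4, 2], [-4, 26, -12], [2, -12, 6]].
Symmetric row and column elimination reduces H to a congruent diagonal form with pivots 2, 18, 4/9.
Counting signs: 3 positive.
H is positive definite, so the origin is a strict local minimum.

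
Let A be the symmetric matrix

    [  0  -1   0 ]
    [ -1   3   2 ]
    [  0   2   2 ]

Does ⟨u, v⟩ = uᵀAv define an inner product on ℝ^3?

no

A is congruent to a diagonal matrix with 2 positive, 1 negative and 0 zero entries, so Q is indefinite.
⟨·,·⟩ is an inner product exactly when A is positive definite.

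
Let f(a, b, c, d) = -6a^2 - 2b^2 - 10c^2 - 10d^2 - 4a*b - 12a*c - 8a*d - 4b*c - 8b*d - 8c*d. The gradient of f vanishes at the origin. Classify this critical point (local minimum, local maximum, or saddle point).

local maximum

The Hessian at the origin is H = [[-12, -4, -12, -8], [-4, -4, -4, -8], [-12, -4, -20, -8], [-8, -8, -8, -20]].
Symmetric row and column elimination reduces H to a congruent diagonal form with pivots -12, -8/3, -8, -4.
Counting signs: 4 negative.
H is negative definite, so the origin is a strict local maximum.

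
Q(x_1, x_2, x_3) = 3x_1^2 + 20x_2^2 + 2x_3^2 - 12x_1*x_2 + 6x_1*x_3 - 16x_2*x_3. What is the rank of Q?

3

The associated matrix is A = [[3, -6, 3], [-6, 20, -8], [3, -8, 2]].
An LDLᵀ factorisation of A has diagonal entries 3, 8, -3/2.
So there are 2 positive, 1 negative pivots.
The rank is the number of nonzero pivots: 3.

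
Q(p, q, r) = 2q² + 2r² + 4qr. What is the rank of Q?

1

The symmetric matrix is A = [[0, 0, 0], [0, 2, 2], [0, 2, 2]].
Row-reducing A symmetrically gives the diagonal entries 0, 2, 0.
That gives 1 positive, 2 zero pivots.
The rank is the number of nonzero pivots: 1.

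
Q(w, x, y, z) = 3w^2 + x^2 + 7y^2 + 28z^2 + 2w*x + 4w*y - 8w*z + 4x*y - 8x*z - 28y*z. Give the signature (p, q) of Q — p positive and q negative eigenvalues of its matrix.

(3, 0)

The symmetric matrix is A = [[3, 1, 2, -4], [1, 1, 2, -4], [2, 2, 7, -14], [-4, -4, -14, 28]].
Symmetric row and column elimination reduces A to a congruent diagonal form with pivots 3, 2/3, 3, 0.
Counting signs: 3 positive, 1 zero.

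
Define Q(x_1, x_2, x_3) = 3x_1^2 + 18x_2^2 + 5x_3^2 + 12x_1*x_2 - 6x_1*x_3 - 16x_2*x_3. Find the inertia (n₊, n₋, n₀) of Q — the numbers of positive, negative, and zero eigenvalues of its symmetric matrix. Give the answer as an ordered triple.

The associated matrix is A = [[3, 6, -3], [6, 18, -8], [-3, -8, 5]].
Row-reducing A symmetrically gives the diagonal entries 3, 6, 4/3.
Counting signs: 3 positive.

(3, 0, 0)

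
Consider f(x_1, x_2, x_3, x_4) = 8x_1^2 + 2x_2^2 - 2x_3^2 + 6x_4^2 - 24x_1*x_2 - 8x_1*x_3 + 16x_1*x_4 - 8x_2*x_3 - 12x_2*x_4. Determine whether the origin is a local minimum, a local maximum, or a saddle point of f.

The Hessian at the origin is H = [[16, -24, -8, 16], [-24, 4, -8, -12], [-8, -8, -4, 0], [16, -12, 0, 12]].
Symmetric row and column elimination reduces H to a congruent diagonal form with pivots 16, -32, 9/2, 4/9.
That gives 3 positive, 1 negative pivots.
H is indefinite, so the origin is a saddle point.

saddle point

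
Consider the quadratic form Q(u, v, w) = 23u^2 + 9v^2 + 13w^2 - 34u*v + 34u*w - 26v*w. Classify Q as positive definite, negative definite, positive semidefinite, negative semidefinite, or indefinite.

The symmetric matrix is A = [[23, -17, 17], [-17, 9, -13], [17, -13, 13]].
Applying the same elementary operations to the rows and columns of A produces a congruent diagonal matrix with entries 23, -82/23, 20/41.
That gives 2 positive, 1 negative pivots.
Hence Q is indefinite.

indefinite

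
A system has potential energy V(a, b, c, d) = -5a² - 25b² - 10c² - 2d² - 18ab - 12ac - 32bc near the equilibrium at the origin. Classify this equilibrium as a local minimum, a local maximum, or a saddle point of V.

saddle point

The Hessian at the origin is H = [[-10, -18, -12, 0], [-18, -50, -32, 0], [-12, -32, -20, 0], [0, 0, 0, -4]].
Applying the same elementary operations to the rows and columns of H produces a congruent diagonal matrix with entries -10, -88/5, 6/11, -4.
So there are 1 positive, 3 negative pivots.
H is indefinite, so the origin is a saddle point.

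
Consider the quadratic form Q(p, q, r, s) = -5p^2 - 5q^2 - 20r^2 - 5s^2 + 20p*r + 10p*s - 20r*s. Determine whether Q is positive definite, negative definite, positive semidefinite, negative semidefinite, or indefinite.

Write A = [[-5, 0, 10, 5], [0, -5, 0, 0], [10, 0, -20, -10], [5, 0, -10, -5]].
Applying the same elementary operations to the rows and columns of A produces a congruent diagonal matrix with entries -5, -5, 0, 0.
So there are 2 negative, 2 zero pivots.
Hence Q is negative semidefinite.

negative semidefinite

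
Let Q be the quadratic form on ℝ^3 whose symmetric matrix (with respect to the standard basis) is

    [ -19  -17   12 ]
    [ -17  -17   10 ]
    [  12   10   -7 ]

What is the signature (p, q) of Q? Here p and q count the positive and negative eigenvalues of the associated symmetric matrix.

(1, 2)

Congruent diagonalization of A (simultaneous row and column reduction) yields pivots -19, -34/19, 15/17.
Counting signs: 1 positive, 2 negative.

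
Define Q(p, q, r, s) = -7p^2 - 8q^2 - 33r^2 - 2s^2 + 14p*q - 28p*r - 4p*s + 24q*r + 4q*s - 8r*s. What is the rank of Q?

The associated matrix is A = [[-7, 7, -14, -2], [7, -8, 12, 2], [-14, 12, -33, -4], [-2, 2, -4, -2]].
An LDLᵀ factorisation of A has diagonal entries -7, -1, -1, -10/7.
That gives 4 negative pivots.
The rank is the number of nonzero pivots: 4.

4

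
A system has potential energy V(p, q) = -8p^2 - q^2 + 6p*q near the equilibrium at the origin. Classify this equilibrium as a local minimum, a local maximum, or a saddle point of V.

saddle point

The Hessian at the origin is H = [[-16, 6], [6, -2]].
det H = -16·-2 − (6)² = -4 < 0, so H is indefinite.
Therefore the origin is a saddle point.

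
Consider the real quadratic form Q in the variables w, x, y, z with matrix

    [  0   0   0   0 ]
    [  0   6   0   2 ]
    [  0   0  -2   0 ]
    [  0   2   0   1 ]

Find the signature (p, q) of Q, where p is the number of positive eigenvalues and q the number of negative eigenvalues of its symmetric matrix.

(2, 1)

Congruent diagonalization of A (simultaneous row and column reduction) yields pivots 0, 6, -2, 1/3.
Counting signs: 2 positive, 1 negative, 1 zero.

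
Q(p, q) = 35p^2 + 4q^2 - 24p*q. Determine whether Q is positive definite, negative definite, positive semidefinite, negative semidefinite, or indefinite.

indefinite

The symmetric matrix of Q is [[35, -12], [-12, 4]].
For the 2×2 matrix [[35, -12], [-12, 4]]: det = 35·4 − (-12)² = -4, trace = 39.
det < 0 so the eigenvalues have opposite signs; the form is indefinite.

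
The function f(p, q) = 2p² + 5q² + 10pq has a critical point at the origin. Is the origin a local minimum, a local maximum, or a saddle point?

The Hessian at the origin is H = [[4, 10], [10, 10]].
det H = 4·10 − (10)² = -60 < 0, so H is indefinite.
Therefore the origin is a saddle point.

saddle point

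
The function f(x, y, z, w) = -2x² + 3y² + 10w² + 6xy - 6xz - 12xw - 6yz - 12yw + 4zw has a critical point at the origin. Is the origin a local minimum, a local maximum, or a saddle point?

The Hessian at the origin is H = [[-4, 6, -6, -12], [6, 6, -6, -12], [-6, -6, 0, 4], [-12, -12, 4, 20]].
Symmetric row and column elimination reduces H to a congruent diagonal form with pivots -4, 15, -6, 20/3.
That gives 2 positive, 2 negative pivots.
H is indefinite, so the origin is a saddle point.

saddle point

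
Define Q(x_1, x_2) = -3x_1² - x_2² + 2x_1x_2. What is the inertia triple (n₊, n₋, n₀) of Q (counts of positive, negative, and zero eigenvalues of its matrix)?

Write A = [[-3, 1], [1, -1]].
Congruent diagonalization of A (simultaneous row and column reduction) yields pivots -3, -2/3.
Counting signs: 2 negative.

(0, 2, 0)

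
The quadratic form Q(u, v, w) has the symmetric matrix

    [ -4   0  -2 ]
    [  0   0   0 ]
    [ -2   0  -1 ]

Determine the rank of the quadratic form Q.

1

Applying the same elementary operations to the rows and columns of A produces a congruent diagonal matrix with entries -4, 0, 0.
Counting signs: 1 negative, 2 zero.
The rank is the number of nonzero pivots: 1.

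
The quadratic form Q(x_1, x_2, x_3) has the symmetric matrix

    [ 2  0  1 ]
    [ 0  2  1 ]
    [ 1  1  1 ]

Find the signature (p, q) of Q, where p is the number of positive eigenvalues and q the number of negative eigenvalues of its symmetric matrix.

(2, 0)

Symmetric row and column elimination reduces A to a congruent diagonal form with pivots 2, 2, 0.
That gives 2 positive, 1 zero pivots.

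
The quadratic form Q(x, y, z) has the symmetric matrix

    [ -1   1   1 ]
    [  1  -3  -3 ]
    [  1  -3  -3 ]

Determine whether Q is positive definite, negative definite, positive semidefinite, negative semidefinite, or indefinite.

Symmetric row and column elimination reduces A to a congruent diagonal form with pivots -1, -2, 0.
Counting signs: 2 negative, 1 zero.
Hence Q is negative semidefinite.

negative semidefinite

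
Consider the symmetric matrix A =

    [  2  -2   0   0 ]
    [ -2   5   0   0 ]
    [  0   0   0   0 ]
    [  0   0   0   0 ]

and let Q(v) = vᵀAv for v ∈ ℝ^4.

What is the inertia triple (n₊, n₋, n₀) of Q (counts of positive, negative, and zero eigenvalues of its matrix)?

(2, 0, 2)

Applying the same elementary operations to the rows and columns of A produces a congruent diagonal matrix with entries 2, 3, 0, 0.
So there are 2 positive, 2 zero pivots.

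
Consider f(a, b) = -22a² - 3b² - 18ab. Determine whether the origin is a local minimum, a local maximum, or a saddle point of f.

The Hessian at the origin is H = [[-44, -18], [-18, -6]].
det H = -44·-6 − (-18)² = -60 < 0, so H is indefinite.
Therefore the origin is a saddle point.

saddle point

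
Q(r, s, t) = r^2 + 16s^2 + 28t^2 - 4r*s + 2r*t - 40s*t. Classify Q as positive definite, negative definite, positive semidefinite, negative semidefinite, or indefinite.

positive semidefinite

Write A = [[1, -2, 1], [-2, 16, -20], [1, -20, 28]].
Symmetric row and column elimination reduces A to a congruent diagonal form with pivots 1, 12, 0.
Counting signs: 2 positive, 1 zero.
Hence Q is positive semidefinite.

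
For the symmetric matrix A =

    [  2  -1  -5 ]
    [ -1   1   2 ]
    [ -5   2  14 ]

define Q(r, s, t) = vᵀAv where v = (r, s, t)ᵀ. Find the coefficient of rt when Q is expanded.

-10

The coefficient of rt is A[1,3] + A[3,1] = 2·(-5) = -10.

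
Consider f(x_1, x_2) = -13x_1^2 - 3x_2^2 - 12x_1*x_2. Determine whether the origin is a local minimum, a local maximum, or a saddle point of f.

local maximum

The Hessian at the origin is H = [[-26, -12], [-12, -6]].
det H = -26·-6 − (-12)² = 12 > 0 and H[1,1] = -26 < 0, so H is negative definite.
Therefore the origin is a local maximum.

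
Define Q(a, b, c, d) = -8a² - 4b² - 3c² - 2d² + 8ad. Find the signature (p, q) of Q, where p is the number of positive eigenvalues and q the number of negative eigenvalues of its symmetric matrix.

Write A = [[-8, 0, 0, 4], [0, -4, 0, 0], [0, 0, -3, 0], [4, 0, 0, -2]].
Applying the same elementary operations to the rows and columns of A produces a congruent diagonal matrix with entries -8, -4, -3, 0.
So there are 3 negative, 1 zero pivots.

(0, 3)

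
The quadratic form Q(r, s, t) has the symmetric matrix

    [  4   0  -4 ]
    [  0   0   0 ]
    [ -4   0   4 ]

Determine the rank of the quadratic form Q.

1

Row-reducing A symmetrically gives the diagonal entries 4, 0, 0.
Counting signs: 1 positive, 2 zero.
The rank is the number of nonzero pivots: 1.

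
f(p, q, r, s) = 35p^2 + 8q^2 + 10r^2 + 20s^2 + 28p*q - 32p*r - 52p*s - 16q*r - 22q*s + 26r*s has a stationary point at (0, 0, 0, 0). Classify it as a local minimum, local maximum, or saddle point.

local minimum

The Hessian at the origin is H = [[70, 28, -32, -52], [28, 16, -16, -22], [-32, -16, 20, 26], [-52, -22, 26, 40]].
Row-reducing H symmetrically gives the diagonal entries 70, 24/5, 68/21, 15/34.
So there are 4 positive pivots.
H is positive definite, so the origin is a strict local minimum.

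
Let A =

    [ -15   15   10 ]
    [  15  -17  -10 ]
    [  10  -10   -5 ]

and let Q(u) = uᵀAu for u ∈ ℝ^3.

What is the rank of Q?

Applying the same elementary operations to the rows and columns of A produces a congruent diagonal matrix with entries -15, -2, 5/3.
That gives 1 positive, 2 negative pivots.
The rank is the number of nonzero pivots: 3.

3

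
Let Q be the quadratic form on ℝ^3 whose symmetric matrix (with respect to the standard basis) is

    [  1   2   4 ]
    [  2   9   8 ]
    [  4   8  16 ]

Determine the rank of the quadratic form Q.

2

Congruent diagonalization of A (simultaneous row and column reduction) yields pivots 1, 5, 0.
That gives 2 positive, 1 zero pivots.
The rank is the number of nonzero pivots: 2.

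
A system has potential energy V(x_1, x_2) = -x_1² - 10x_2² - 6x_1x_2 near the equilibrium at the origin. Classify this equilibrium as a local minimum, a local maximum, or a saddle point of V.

local maximum

The Hessian at the origin is H = [[-2, -6], [-6, -20]].
det H = -2·-20 − (-6)² = 4 > 0 and H[1,1] = -2 < 0, so H is negative definite.
Therefore the origin is a local maximum.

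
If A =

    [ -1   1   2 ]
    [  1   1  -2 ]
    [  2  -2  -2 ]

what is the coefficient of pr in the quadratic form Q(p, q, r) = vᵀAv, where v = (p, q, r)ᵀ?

The coefficient of pr is A[1,3] + A[3,1] = 2·2 = 4.

4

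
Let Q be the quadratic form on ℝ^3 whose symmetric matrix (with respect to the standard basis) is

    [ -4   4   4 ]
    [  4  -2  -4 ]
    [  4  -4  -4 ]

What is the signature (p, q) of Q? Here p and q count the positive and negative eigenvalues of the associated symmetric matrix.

(1, 1)

Congruent diagonalization of A (simultaneous row and column reduction) yields pivots -4, 2, 0.
So there are 1 positive, 1 negative, 1 zero pivots.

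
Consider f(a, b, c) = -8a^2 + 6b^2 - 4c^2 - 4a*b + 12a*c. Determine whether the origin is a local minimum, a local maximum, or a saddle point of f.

saddle point

The Hessian at the origin is H = [[-16, -4, 12], [-4, 12, 0], [12, 0, -8]].
Symmetric row and column elimination reduces H to a congruent diagonal form with pivots -16, 13, 4/13.
That gives 2 positive, 1 negative pivots.
H is indefinite, so the origin is a saddle point.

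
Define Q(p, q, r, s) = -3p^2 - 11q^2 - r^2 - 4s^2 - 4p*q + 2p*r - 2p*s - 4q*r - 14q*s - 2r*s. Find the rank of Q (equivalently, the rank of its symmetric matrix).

Write A = [[-3, -2, 1, -1], [-2, -11, -2, -7], [1, -2, -1, -1], [-1, -7, -1, -4]].
An LDLᵀ factorisation of A has diagonal entries -3, -29/3, 2/29, -2.
That gives 1 positive, 3 negative pivots.
The rank is the number of nonzero pivots: 4.

4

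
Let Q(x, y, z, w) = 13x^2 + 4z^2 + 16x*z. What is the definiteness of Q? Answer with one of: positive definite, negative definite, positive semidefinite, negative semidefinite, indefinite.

indefinite

The symmetric matrix is A = [[13, 0, 8, 0], [0, 0, 0, 0], [8, 0, 4, 0], [0, 0, 0, 0]].
Applying the same elementary operations to the rows and columns of A produces a congruent diagonal matrix with entries 13, 0, -12/13, 0.
Counting signs: 1 positive, 1 negative, 2 zero.
Hence Q is indefinite.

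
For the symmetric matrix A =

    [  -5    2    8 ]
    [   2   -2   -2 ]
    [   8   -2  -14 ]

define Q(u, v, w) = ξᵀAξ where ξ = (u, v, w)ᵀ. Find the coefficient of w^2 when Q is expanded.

-14

The coefficient of w^2 is the diagonal entry A[3,3] = -14.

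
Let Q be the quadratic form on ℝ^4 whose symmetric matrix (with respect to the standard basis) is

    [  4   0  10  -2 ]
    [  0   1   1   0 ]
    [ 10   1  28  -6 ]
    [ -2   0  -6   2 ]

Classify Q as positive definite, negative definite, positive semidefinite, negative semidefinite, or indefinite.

positive definite

Symmetric row and column elimination reduces A to a congruent diagonal form with pivots 4, 1, 2, 1/2.
So there are 4 positive pivots.
Hence Q is positive definite.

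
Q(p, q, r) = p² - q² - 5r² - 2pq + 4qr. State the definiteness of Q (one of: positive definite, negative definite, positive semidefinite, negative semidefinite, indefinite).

indefinite

Write A = [[1, -1, 0], [-1, -1, 2], [0, 2, -5]].
An LDLᵀ factorisation of A has diagonal entries 1, -2, -3.
So there are 1 positive, 2 negative pivots.
Hence Q is indefinite.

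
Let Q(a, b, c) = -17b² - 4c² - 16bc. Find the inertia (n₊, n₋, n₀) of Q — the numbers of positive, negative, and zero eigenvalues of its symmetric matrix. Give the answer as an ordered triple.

The associated matrix is A = [[0, 0, 0], [0, -17, -8], [0, -8, -4]].
Symmetric row and column elimination reduces A to a congruent diagonal form with pivots 0, -17, -4/17.
That gives 2 negative, 1 zero pivots.

(0, 2, 1)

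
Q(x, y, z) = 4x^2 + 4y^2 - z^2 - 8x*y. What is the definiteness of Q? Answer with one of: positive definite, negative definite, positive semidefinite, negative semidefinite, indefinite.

indefinite

Write A = [[4, -4, 0], [-4, 4, 0], [0, 0, -1]].
Applying the same elementary operations to the rows and columns of A produces a congruent diagonal matrix with entries 4, 0, -1.
That gives 1 positive, 1 negative, 1 zero pivots.
Hence Q is indefinite.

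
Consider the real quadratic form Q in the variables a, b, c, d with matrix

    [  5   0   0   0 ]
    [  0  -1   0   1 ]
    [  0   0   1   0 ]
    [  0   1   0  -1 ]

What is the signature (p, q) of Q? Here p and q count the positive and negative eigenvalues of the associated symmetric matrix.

Applying the same elementary operations to the rows and columns of A produces a congruent diagonal matrix with entries 5, -1, 1, 0.
Counting signs: 2 positive, 1 negative, 1 zero.

(2, 1)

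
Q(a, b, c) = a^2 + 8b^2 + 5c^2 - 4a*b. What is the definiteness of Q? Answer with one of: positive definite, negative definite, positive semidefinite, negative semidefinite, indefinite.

The symmetric matrix of Q is A = [[1, -2, 0], [-2, 8, 0], [0, 0, 5]].
Leading principal minors: Δ_1 = 1, Δ_2 = 4, Δ_3 = 20.
All leading principal minors are positive, so by Sylvester's criterion Q is positive definite.

positive definite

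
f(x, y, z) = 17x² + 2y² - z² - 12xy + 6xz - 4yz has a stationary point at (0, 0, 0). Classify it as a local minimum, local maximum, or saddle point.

The Hessian at the origin is H = [[34, -12, 6], [-12, 4, -4], [6, -4, -2]].
Applying the same elementary operations to the rows and columns of H produces a congruent diagonal matrix with entries 34, -4/17, 12.
So there are 2 positive, 1 negative pivots.
H is indefinite, so the origin is a saddle point.

saddle point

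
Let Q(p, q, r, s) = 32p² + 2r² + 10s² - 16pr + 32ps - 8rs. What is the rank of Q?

2

Write A = [[32, 0, -8, 16], [0, 0, 0, 0], [-8, 0, 2, -4], [16, 0, -4, 10]].
Applying the same elementary operations to the rows and columns of A produces a congruent diagonal matrix with entries 32, 0, 0, 2.
Counting signs: 2 positive, 2 zero.
The rank is the number of nonzero pivots: 2.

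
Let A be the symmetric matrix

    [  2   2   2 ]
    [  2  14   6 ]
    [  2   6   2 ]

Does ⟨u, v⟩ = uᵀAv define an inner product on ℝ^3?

no

Symmetric row and column elimination reduces A to a congruent diagonal form with pivots 2, 12, -4/3.
So there are 2 positive, 1 negative pivots.
Hence Q is indefinite.
⟨·,·⟩ is an inner product exactly when A is positive definite.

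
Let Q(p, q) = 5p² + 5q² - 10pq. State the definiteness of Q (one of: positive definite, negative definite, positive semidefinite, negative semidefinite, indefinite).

positive semidefinite

The associated matrix is A = [[5, -5], [-5, 5]].
Congruent diagonalization of A (simultaneous row and column reduction) yields pivots 5, 0.
Counting signs: 1 positive, 1 zero.
Hence Q is positive semidefinite.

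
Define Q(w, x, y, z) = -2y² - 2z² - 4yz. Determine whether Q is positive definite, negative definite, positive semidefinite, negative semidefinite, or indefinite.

negative semidefinite

Write A = [[0, 0, 0, 0], [0, 0, 0, 0], [0, 0, -2, -2], [0, 0, -2, -2]].
Symmetric row and column elimination reduces A to a congruent diagonal form with pivots 0, 0, -2, 0.
So there are 1 negative, 3 zero pivots.
Hence Q is negative semidefinite.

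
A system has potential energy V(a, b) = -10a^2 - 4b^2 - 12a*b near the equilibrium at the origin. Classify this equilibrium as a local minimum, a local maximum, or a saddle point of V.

The Hessian at the origin is H = [[-20, -12], [-12, -8]].
det H = -20·-8 − (-12)² = 16 > 0 and H[1,1] = -20 < 0, so H is negative definite.
Therefore the origin is a local maximum.

local maximum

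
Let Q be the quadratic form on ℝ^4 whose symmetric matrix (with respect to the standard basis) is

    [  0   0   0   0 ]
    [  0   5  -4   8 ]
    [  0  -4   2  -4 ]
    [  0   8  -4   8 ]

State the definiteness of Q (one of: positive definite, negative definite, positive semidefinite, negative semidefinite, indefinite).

indefinite

Row-reducing A symmetrically gives the diagonal entries 0, 5, -6/5, 0.
That gives 1 positive, 1 negative, 2 zero pivots.
Hence Q is indefinite.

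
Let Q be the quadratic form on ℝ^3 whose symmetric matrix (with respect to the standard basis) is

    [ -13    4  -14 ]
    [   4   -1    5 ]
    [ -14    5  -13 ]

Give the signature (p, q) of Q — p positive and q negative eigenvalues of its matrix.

(1, 1)

Row-reducing A symmetrically gives the diagonal entries -13, 3/13, 0.
That gives 1 positive, 1 negative, 1 zero pivots.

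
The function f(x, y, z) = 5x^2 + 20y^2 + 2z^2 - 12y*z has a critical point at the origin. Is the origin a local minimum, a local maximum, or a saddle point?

The Hessian at the origin is H = [[10, 0, 0], [0, 40, -12], [0, -12, 4]].
Applying the same elementary operations to the rows and columns of H produces a congruent diagonal matrix with entries 10, 40, 2/5.
Counting signs: 3 positive.
H is positive definite, so the origin is a strict local minimum.

local minimum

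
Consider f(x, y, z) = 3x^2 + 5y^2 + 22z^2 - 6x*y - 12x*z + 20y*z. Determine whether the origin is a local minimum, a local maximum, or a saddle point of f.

local minimum

The Hessian at the origin is H = [[6, -6, -12], [-6, 10, 20], [-12, 20, 44]].
An LDLᵀ factorisation of H has diagonal entries 6, 4, 4.
That gives 3 positive pivots.
H is positive definite, so the origin is a strict local minimum.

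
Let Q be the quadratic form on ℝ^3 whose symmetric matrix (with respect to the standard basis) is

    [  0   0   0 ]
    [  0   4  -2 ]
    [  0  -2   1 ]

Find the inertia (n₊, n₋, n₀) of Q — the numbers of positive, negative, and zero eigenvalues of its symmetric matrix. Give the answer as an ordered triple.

(1, 0, 2)

Symmetric row and column elimination reduces A to a congruent diagonal form with pivots 0, 4, 0.
That gives 1 positive, 2 zero pivots.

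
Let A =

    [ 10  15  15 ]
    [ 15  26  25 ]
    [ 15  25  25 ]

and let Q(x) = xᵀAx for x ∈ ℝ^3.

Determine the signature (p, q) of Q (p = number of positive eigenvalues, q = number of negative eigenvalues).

Symmetric row and column elimination reduces A to a congruent diagonal form with pivots 10, 7/2, 5/7.
Counting signs: 3 positive.

(3, 0)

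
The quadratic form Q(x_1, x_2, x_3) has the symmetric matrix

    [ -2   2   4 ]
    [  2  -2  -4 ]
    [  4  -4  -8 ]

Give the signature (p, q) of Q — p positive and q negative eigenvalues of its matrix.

(0, 1)

Symmetric row and column elimination reduces A to a congruent diagonal form with pivots -2, 0, 0.
So there are 1 negative, 2 zero pivots.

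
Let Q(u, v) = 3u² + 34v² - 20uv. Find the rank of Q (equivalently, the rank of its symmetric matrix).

The associated matrix is A = [[3, -10], [-10, 34]].
Applying the same elementary operations to the rows and columns of A produces a congruent diagonal matrix with entries 3, 2/3.
So there are 2 positive pivots.
The rank is the number of nonzero pivots: 2.

2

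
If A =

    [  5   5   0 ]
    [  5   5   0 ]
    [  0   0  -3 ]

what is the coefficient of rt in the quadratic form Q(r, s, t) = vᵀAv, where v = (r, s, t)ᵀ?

0

The coefficient of rt is A[1,3] + A[3,1] = 2·0 = 0.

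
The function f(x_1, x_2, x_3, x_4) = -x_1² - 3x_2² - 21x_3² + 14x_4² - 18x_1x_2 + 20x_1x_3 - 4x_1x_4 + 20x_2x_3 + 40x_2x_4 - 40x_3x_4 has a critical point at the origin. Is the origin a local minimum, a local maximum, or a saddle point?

The Hessian at the origin is H = [[-2, -18, 20, -4], [-18, -6, 20, 40], [20, 20, -42, -40], [-4, 40, -40, 28]].
Symmetric row and column elimination reduces H to a congruent diagonal form with pivots -2, 156, -238/39, -40/119.
So there are 1 positive, 3 negative pivots.
H is indefinite, so the origin is a saddle point.

saddle point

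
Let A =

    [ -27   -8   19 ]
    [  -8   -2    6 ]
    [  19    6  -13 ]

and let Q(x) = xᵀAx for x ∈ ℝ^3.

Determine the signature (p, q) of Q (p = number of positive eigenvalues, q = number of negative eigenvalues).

(1, 1)

Symmetric row and column elimination reduces A to a congruent diagonal form with pivots -27, 10/27, 0.
That gives 1 positive, 1 negative, 1 zero pivots.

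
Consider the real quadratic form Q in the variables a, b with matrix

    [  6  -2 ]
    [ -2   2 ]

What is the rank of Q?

Applying the same elementary operations to the rows and columns of A produces a congruent diagonal matrix with entries 6, 4/3.
That gives 2 positive pivots.
The rank is the number of nonzero pivots: 2.

2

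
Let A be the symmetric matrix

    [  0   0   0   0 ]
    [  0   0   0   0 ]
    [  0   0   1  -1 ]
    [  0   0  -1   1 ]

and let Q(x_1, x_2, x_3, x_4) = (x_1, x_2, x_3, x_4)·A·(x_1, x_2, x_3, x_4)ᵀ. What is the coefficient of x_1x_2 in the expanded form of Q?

0

The coefficient of x_1x_2 is A[1,2] + A[2,1] = 2·0 = 0.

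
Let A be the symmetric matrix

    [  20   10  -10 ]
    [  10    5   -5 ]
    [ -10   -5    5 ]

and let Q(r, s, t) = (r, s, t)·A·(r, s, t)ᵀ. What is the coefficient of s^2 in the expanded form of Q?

The coefficient of s^2 is the diagonal entry A[2,2] = 5.

5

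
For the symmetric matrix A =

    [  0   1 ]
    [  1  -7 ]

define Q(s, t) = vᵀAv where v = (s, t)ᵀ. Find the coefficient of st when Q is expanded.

The coefficient of st is A[1,2] + A[2,1] = 2·1 = 2.

2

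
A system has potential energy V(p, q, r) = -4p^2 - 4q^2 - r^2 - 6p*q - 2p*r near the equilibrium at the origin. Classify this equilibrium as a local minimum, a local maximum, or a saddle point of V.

The Hessian at the origin is H = [[-8, -6, -2], [-6, -8, 0], [-2, 0, -2]].
Congruent diagonalization of H (simultaneous row and column reduction) yields pivots -8, -7/2, -6/7.
So there are 3 negative pivots.
H is negative definite, so the origin is a strict local maximum.

local maximum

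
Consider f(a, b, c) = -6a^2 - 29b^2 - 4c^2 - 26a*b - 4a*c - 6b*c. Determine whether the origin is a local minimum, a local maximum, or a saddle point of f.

The Hessian at the origin is H = [[-12, -26, -4], [-26, -58, -6], [-4, -6, -8]].
Symmetric row and column elimination reduces H to a congruent diagonal form with pivots -12, -5/3, -12/5.
So there are 3 negative pivots.
H is negative definite, so the origin is a strict local maximum.

local maximum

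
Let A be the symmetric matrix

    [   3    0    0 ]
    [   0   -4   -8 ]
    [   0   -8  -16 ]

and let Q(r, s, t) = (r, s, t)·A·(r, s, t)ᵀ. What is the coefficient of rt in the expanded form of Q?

The coefficient of rt is A[1,3] + A[3,1] = 2·0 = 0.

0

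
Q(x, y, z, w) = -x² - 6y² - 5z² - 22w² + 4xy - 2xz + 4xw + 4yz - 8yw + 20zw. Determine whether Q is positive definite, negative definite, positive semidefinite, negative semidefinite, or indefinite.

The symmetric matrix of Q is A = [[-1, 2, -1, 2], [2, -6, 2, -4], [-1, 2, -5, 10], [2, -4, 10, -22]].
Leading principal minors: Δ_1 = -1, Δ_2 = 2, Δ_3 = -8, Δ_4 = 16.
The signs alternate starting with Δ_1 < 0, so by Sylvester's criterion Q is negative definite.

negative definite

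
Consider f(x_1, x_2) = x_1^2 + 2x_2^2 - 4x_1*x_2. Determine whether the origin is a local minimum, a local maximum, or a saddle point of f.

saddle point

The Hessian at the origin is H = [[2, -4], [-4, 4]].
det H = 2·4 − (-4)² = -8 < 0, so H is indefinite.
Therefore the origin is a saddle point.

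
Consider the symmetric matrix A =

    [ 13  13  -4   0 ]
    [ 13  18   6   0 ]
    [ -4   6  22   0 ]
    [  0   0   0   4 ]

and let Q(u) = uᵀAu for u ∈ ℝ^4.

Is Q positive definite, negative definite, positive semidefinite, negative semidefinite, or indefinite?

Leading principal minors: Δ_1 = 13, Δ_2 = 65, Δ_3 = 50, Δ_4 = 200.
All leading principal minors are positive, so by Sylvester's criterion Q is positive definite.

positive definite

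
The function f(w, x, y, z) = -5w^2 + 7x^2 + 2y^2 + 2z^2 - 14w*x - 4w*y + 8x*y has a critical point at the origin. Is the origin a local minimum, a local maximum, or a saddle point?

The Hessian at the origin is H = [[-10, -14, -4, 0], [-14, 14, 8, 0], [-4, 8, 4, 0], [0, 0, 0, 4]].
Congruent diagonalization of H (simultaneous row and column reduction) yields pivots -10, 168/5, 2/21, 4.
That gives 3 positive, 1 negative pivots.
H is indefinite, so the origin is a saddle point.

saddle point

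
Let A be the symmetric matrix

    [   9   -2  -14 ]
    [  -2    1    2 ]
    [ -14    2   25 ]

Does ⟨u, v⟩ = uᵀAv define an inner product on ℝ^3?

Row-reducing A symmetrically gives the diagonal entries 9, 5/9, 1.
So there are 3 positive pivots.
Hence Q is positive definite.
⟨·,·⟩ is an inner product exactly when A is positive definite.

yes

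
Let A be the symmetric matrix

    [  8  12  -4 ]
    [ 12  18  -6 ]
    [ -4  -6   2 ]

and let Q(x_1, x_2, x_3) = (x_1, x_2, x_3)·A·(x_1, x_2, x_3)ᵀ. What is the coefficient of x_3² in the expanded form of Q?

The coefficient of x_3² is the diagonal entry A[3,3] = 2.

2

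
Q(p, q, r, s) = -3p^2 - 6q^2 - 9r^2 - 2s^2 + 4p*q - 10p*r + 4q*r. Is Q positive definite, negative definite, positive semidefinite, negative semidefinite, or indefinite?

negative definite

Write A = [[-3, 2, -5, 0], [2, -6, 2, 0], [-5, 2, -9, 0], [0, 0, 0, -2]].
An LDLᵀ factorisation of A has diagonal entries -3, -14/3, -2/7, -2.
Counting signs: 4 negative.
Hence Q is negative definite.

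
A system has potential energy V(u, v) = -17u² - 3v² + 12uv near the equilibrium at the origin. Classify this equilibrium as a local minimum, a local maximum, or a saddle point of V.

The Hessian at the origin is H = [[-34, 12], [12, -6]].
det H = -34·-6 − (12)² = 60 > 0 and H[1,1] = -34 < 0, so H is negative definite.
Therefore the origin is a local maximum.

local maximum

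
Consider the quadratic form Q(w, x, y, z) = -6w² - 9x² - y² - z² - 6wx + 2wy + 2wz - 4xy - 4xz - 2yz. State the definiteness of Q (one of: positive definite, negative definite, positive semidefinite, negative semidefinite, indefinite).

Write A = [[-6, -3, 1, 1], [-3, -9, -2, -2], [1, -2, -1, -1], [1, -2, -1, -1]].
Congruent diagonalization of A (simultaneous row and column reduction) yields pivots -6, -15/2, 0, 0.
So there are 2 negative, 2 zero pivots.
Hence Q is negative semidefinite.

negative semidefinite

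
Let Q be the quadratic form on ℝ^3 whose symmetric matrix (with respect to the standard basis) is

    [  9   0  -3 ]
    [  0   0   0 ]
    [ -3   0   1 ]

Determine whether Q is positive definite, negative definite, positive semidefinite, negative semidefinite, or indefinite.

positive semidefinite

Congruent diagonalization of A (simultaneous row and column reduction) yields pivots 9, 0, 0.
So there are 1 positive, 2 zero pivots.
Hence Q is positive semidefinite.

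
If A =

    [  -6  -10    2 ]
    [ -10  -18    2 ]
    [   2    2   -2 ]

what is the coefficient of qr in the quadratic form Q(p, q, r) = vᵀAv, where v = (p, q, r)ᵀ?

The coefficient of qr is A[2,3] + A[3,2] = 2·2 = 4.

4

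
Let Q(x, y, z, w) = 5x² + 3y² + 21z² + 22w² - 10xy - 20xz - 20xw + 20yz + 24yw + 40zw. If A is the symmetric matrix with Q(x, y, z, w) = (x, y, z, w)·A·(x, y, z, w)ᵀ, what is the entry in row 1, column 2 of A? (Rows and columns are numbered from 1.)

The coefficient of x·y in Q is -10. For a symmetric A this equals A[1,2] + A[2,1] = 2·A[1,2].
So A[1,2] = -10/2 = -5.

-5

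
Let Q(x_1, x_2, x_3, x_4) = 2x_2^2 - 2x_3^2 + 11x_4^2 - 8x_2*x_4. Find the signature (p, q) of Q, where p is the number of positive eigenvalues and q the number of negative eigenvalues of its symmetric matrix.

(2, 1)

Write A = [[0, 0, 0, 0], [0, 2, 0, -4], [0, 0, -2, 0], [0, -4, 0, 11]].
Symmetric row and column elimination reduces A to a congruent diagonal form with pivots 0, 2, -2, 3.
So there are 2 positive, 1 negative, 1 zero pivots.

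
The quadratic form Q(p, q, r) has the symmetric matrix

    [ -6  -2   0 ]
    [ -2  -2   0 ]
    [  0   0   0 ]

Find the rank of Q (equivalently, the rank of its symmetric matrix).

2

Congruent diagonalization of A (simultaneous row and column reduction) yields pivots -6, -4/3, 0.
So there are 2 negative, 1 zero pivots.
The rank is the number of nonzero pivots: 2.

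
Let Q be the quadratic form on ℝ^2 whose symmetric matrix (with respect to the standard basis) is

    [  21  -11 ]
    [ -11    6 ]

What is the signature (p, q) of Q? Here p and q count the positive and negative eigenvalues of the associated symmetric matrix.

(2, 0)

Applying the same elementary operations to the rows and columns of A produces a congruent diagonal matrix with entries 21, 5/21.
That gives 2 positive pivots.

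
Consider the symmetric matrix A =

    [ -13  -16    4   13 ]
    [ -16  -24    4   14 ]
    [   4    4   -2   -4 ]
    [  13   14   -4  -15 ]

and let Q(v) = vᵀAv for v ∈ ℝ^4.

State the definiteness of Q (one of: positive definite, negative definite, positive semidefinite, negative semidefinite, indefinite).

negative definite

Row-reducing A symmetrically gives the diagonal entries -13, -56/13, -4/7, -3/4.
Counting signs: 4 negative.
Hence Q is negative definite.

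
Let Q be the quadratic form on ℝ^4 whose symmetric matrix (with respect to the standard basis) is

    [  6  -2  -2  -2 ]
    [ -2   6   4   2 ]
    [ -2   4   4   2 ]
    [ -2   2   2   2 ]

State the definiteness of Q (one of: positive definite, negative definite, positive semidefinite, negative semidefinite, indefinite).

positive definite

Leading principal minors: Δ_1 = 6, Δ_2 = 32, Δ_3 = 40, Δ_4 = 32.
All leading principal minors are positive, so by Sylvester's criterion Q is positive definite.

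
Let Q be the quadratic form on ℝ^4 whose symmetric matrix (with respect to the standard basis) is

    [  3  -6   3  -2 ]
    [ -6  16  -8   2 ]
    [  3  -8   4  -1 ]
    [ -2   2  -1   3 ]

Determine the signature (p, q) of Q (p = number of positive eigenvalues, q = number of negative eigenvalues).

Congruent diagonalization of A (simultaneous row and column reduction) yields pivots 3, 4, 0, 2/3.
That gives 3 positive, 1 zero pivots.

(3, 0)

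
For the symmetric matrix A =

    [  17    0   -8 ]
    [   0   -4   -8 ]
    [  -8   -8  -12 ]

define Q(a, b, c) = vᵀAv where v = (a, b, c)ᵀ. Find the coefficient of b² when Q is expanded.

The coefficient of b² is the diagonal entry A[2,2] = -4.

-4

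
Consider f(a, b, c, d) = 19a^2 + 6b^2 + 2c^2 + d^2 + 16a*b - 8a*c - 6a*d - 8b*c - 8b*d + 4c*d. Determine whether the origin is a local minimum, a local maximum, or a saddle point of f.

The Hessian at the origin is H = [[38, 16, -8, -6], [16, 12, -8, -8], [-8, -8, 4, 4], [-6, -8, 4, 2]].
Symmetric row and column elimination reduces H to a congruent diagonal form with pivots 38, 100/19, -44/25, -24/11.
Counting signs: 2 positive, 2 negative.
H is indefinite, so the origin is a saddle point.

saddle point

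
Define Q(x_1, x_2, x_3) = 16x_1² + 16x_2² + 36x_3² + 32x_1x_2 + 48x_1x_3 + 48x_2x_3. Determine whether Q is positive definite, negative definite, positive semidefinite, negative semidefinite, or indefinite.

positive semidefinite

The associated matrix is A = [[16, 16, 24], [16, 16, 24], [24, 24, 36]].
Symmetric row and column elimination reduces A to a congruent diagonal form with pivots 16, 0, 0.
Counting signs: 1 positive, 2 zero.
Hence Q is positive semidefinite.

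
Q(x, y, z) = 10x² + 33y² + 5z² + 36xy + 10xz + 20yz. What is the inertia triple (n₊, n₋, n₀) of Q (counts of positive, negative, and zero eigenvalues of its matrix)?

The symmetric matrix is A = [[10, 18, 5], [18, 33, 10], [5, 10, 5]].
Congruent diagonalization of A (simultaneous row and column reduction) yields pivots 10, 3/5, 5/6.
So there are 3 positive pivots.

(3, 0, 0)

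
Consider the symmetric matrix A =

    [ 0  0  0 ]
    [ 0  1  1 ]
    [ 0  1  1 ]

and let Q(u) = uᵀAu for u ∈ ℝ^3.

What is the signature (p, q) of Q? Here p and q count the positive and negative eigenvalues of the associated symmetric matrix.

(1, 0)

Congruent diagonalization of A (simultaneous row and column reduction) yields pivots 0, 1, 0.
That gives 1 positive, 2 zero pivots.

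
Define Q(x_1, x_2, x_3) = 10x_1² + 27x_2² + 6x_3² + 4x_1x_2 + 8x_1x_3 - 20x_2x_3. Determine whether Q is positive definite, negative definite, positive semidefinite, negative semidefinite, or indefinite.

Write A = [[10, 2, 4], [2, 27, -10], [4, -10, 6]].
Congruent diagonalization of A (simultaneous row and column reduction) yields pivots 10, 133/5, 2/133.
That gives 3 positive pivots.
Hence Q is positive definite.

positive definite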